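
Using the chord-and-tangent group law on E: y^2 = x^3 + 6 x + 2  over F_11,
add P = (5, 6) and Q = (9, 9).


P != Q, so use the chord formula.
s = (y2 - y1) / (x2 - x1) = (3) / (4) mod 11 = 9
x3 = s^2 - x1 - x2 mod 11 = 9^2 - 5 - 9 = 1
y3 = s (x1 - x3) - y1 mod 11 = 9 * (5 - 1) - 6 = 8

P + Q = (1, 8)


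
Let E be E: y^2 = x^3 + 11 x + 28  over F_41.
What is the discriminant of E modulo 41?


4 a^3 + 27 b^2 = 4*11^3 + 27*28^2 = 5324 + 21168 = 26492
Delta = -16 * (26492) = -423872
Delta mod 41 = 27

Delta = 27 (mod 41)


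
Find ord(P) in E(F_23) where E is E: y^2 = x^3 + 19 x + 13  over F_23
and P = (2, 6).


Compute successive multiples of P until we hit O:
  1P = (2, 6)
  2P = (22, 19)
  3P = (5, 7)
  4P = (11, 14)
  5P = (0, 6)
  6P = (21, 17)
  7P = (9, 19)
  8P = (7, 11)
  ... (continuing to 20P)
  20P = O

ord(P) = 20


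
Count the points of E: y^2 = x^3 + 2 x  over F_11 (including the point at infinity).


For each x in F_11, count y with y^2 = x^3 + 2 x + 0 mod 11:
  x = 0: RHS = 0, y in [0]  -> 1 point(s)
  x = 1: RHS = 3, y in [5, 6]  -> 2 point(s)
  x = 2: RHS = 1, y in [1, 10]  -> 2 point(s)
  x = 3: RHS = 0, y in [0]  -> 1 point(s)
  x = 5: RHS = 3, y in [5, 6]  -> 2 point(s)
  x = 7: RHS = 5, y in [4, 7]  -> 2 point(s)
  x = 8: RHS = 0, y in [0]  -> 1 point(s)
Affine points: 11. Add the point at infinity: total = 12.

#E(F_11) = 12


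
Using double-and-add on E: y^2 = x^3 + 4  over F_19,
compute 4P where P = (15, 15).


k = 4 = 100_2 (binary, LSB first: 001)
Double-and-add from P = (15, 15):
  bit 0 = 0: acc unchanged = O
  bit 1 = 0: acc unchanged = O
  bit 2 = 1: acc = O + (13, 15) = (13, 15)

4P = (13, 15)


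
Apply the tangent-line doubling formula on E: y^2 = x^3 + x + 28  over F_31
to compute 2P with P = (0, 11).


Doubling: s = (3 x1^2 + a) / (2 y1)
s = (3*0^2 + 1) / (2*11) mod 31 = 24
x3 = s^2 - 2 x1 mod 31 = 24^2 - 2*0 = 18
y3 = s (x1 - x3) - y1 mod 31 = 24 * (0 - 18) - 11 = 22

2P = (18, 22)


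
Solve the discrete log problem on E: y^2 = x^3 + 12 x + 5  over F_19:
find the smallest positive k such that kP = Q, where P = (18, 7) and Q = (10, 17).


Enumerate multiples of P until we hit Q = (10, 17):
  1P = (18, 7)
  2P = (11, 10)
  3P = (15, 8)
  4P = (3, 7)
  5P = (17, 12)
  6P = (9, 5)
  7P = (8, 10)
  8P = (10, 2)
  9P = (0, 9)
  10P = (5, 0)
  11P = (0, 10)
  12P = (10, 17)
Match found at i = 12.

k = 12


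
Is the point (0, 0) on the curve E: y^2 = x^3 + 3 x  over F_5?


Check whether y^2 = x^3 + 3 x + 0 (mod 5) for (x, y) = (0, 0).
LHS: y^2 = 0^2 mod 5 = 0
RHS: x^3 + 3 x + 0 = 0^3 + 3*0 + 0 mod 5 = 0
LHS = RHS

Yes, on the curve


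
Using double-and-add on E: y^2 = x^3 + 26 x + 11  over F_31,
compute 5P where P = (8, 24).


k = 5 = 101_2 (binary, LSB first: 101)
Double-and-add from P = (8, 24):
  bit 0 = 1: acc = O + (8, 24) = (8, 24)
  bit 1 = 0: acc unchanged = (8, 24)
  bit 2 = 1: acc = (8, 24) + (11, 4) = (22, 28)

5P = (22, 28)


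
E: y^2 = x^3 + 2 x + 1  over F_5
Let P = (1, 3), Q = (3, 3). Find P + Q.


P != Q, so use the chord formula.
s = (y2 - y1) / (x2 - x1) = (0) / (2) mod 5 = 0
x3 = s^2 - x1 - x2 mod 5 = 0^2 - 1 - 3 = 1
y3 = s (x1 - x3) - y1 mod 5 = 0 * (1 - 1) - 3 = 2

P + Q = (1, 2)


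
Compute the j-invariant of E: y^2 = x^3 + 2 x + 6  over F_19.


Delta = -16(4 a^3 + 27 b^2) mod 19 = 10
-1728 * (4 a)^3 = -1728 * (4*2)^3 mod 19 = 18
j = 18 * 10^(-1) mod 19 = 17

j = 17 (mod 19)


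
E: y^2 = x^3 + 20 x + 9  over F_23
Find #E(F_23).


For each x in F_23, count y with y^2 = x^3 + 20 x + 9 mod 23:
  x = 0: RHS = 9, y in [3, 20]  -> 2 point(s)
  x = 3: RHS = 4, y in [2, 21]  -> 2 point(s)
  x = 5: RHS = 4, y in [2, 21]  -> 2 point(s)
  x = 6: RHS = 0, y in [0]  -> 1 point(s)
  x = 7: RHS = 9, y in [3, 20]  -> 2 point(s)
  x = 10: RHS = 13, y in [6, 17]  -> 2 point(s)
  x = 15: RHS = 4, y in [2, 21]  -> 2 point(s)
  x = 16: RHS = 9, y in [3, 20]  -> 2 point(s)
  x = 17: RHS = 18, y in [8, 15]  -> 2 point(s)
  x = 19: RHS = 3, y in [7, 16]  -> 2 point(s)
Affine points: 19. Add the point at infinity: total = 20.

#E(F_23) = 20


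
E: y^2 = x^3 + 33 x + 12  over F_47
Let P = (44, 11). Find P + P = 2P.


Doubling: s = (3 x1^2 + a) / (2 y1)
s = (3*44^2 + 33) / (2*11) mod 47 = 7
x3 = s^2 - 2 x1 mod 47 = 7^2 - 2*44 = 8
y3 = s (x1 - x3) - y1 mod 47 = 7 * (44 - 8) - 11 = 6

2P = (8, 6)


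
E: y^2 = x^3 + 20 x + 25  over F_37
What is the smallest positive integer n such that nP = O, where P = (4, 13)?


Compute successive multiples of P until we hit O:
  1P = (4, 13)
  2P = (3, 1)
  3P = (26, 19)
  4P = (19, 30)
  5P = (24, 26)
  6P = (6, 19)
  7P = (36, 2)
  8P = (27, 3)
  ... (continuing to 23P)
  23P = O

ord(P) = 23


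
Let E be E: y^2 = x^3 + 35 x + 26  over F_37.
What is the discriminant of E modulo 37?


4 a^3 + 27 b^2 = 4*35^3 + 27*26^2 = 171500 + 18252 = 189752
Delta = -16 * (189752) = -3036032
Delta mod 37 = 3

Delta = 3 (mod 37)


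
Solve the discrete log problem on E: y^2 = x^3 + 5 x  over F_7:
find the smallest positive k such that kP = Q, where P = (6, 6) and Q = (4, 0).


Enumerate multiples of P until we hit Q = (4, 0):
  1P = (6, 6)
  2P = (4, 0)
Match found at i = 2.

k = 2


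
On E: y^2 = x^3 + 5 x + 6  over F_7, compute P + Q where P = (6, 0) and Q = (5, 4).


P != Q, so use the chord formula.
s = (y2 - y1) / (x2 - x1) = (4) / (6) mod 7 = 3
x3 = s^2 - x1 - x2 mod 7 = 3^2 - 6 - 5 = 5
y3 = s (x1 - x3) - y1 mod 7 = 3 * (6 - 5) - 0 = 3

P + Q = (5, 3)


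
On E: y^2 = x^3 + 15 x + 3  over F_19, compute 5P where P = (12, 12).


k = 5 = 101_2 (binary, LSB first: 101)
Double-and-add from P = (12, 12):
  bit 0 = 1: acc = O + (12, 12) = (12, 12)
  bit 1 = 0: acc unchanged = (12, 12)
  bit 2 = 1: acc = (12, 12) + (6, 10) = (18, 5)

5P = (18, 5)


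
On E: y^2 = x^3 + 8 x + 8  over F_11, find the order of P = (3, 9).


Compute successive multiples of P until we hit O:
  1P = (3, 9)
  2P = (8, 10)
  3P = (4, 4)
  4P = (7, 0)
  5P = (4, 7)
  6P = (8, 1)
  7P = (3, 2)
  8P = O

ord(P) = 8


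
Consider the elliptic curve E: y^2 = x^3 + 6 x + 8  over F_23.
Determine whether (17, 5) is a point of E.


Check whether y^2 = x^3 + 6 x + 8 (mod 23) for (x, y) = (17, 5).
LHS: y^2 = 5^2 mod 23 = 2
RHS: x^3 + 6 x + 8 = 17^3 + 6*17 + 8 mod 23 = 9
LHS != RHS

No, not on the curve


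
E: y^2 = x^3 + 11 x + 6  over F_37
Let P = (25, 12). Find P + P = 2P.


Doubling: s = (3 x1^2 + a) / (2 y1)
s = (3*25^2 + 11) / (2*12) mod 37 = 20
x3 = s^2 - 2 x1 mod 37 = 20^2 - 2*25 = 17
y3 = s (x1 - x3) - y1 mod 37 = 20 * (25 - 17) - 12 = 0

2P = (17, 0)


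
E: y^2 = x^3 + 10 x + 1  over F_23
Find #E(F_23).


For each x in F_23, count y with y^2 = x^3 + 10 x + 1 mod 23:
  x = 0: RHS = 1, y in [1, 22]  -> 2 point(s)
  x = 1: RHS = 12, y in [9, 14]  -> 2 point(s)
  x = 2: RHS = 6, y in [11, 12]  -> 2 point(s)
  x = 3: RHS = 12, y in [9, 14]  -> 2 point(s)
  x = 4: RHS = 13, y in [6, 17]  -> 2 point(s)
  x = 6: RHS = 1, y in [1, 22]  -> 2 point(s)
  x = 7: RHS = 0, y in [0]  -> 1 point(s)
  x = 8: RHS = 18, y in [8, 15]  -> 2 point(s)
  x = 11: RHS = 16, y in [4, 19]  -> 2 point(s)
  x = 12: RHS = 9, y in [3, 20]  -> 2 point(s)
  x = 16: RHS = 2, y in [5, 18]  -> 2 point(s)
  x = 17: RHS = 1, y in [1, 22]  -> 2 point(s)
  x = 19: RHS = 12, y in [9, 14]  -> 2 point(s)
  x = 20: RHS = 13, y in [6, 17]  -> 2 point(s)
  x = 22: RHS = 13, y in [6, 17]  -> 2 point(s)
Affine points: 29. Add the point at infinity: total = 30.

#E(F_23) = 30


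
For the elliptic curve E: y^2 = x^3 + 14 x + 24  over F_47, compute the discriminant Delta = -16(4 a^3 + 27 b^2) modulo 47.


4 a^3 + 27 b^2 = 4*14^3 + 27*24^2 = 10976 + 15552 = 26528
Delta = -16 * (26528) = -424448
Delta mod 47 = 9

Delta = 9 (mod 47)


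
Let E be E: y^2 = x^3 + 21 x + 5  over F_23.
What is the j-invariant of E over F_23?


Delta = -16(4 a^3 + 27 b^2) mod 23 = 16
-1728 * (4 a)^3 = -1728 * (4*21)^3 mod 23 = 18
j = 18 * 16^(-1) mod 23 = 4

j = 4 (mod 23)


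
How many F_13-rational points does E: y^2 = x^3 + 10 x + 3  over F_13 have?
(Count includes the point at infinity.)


For each x in F_13, count y with y^2 = x^3 + 10 x + 3 mod 13:
  x = 0: RHS = 3, y in [4, 9]  -> 2 point(s)
  x = 1: RHS = 1, y in [1, 12]  -> 2 point(s)
  x = 4: RHS = 3, y in [4, 9]  -> 2 point(s)
  x = 5: RHS = 9, y in [3, 10]  -> 2 point(s)
  x = 7: RHS = 0, y in [0]  -> 1 point(s)
  x = 8: RHS = 10, y in [6, 7]  -> 2 point(s)
  x = 9: RHS = 3, y in [4, 9]  -> 2 point(s)
  x = 11: RHS = 1, y in [1, 12]  -> 2 point(s)
Affine points: 15. Add the point at infinity: total = 16.

#E(F_13) = 16


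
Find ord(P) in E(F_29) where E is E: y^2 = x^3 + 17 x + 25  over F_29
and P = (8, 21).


Compute successive multiples of P until we hit O:
  1P = (8, 21)
  2P = (0, 5)
  3P = (25, 3)
  4P = (20, 19)
  5P = (26, 11)
  6P = (15, 28)
  7P = (7, 9)
  8P = (13, 6)
  ... (continuing to 33P)
  33P = O

ord(P) = 33


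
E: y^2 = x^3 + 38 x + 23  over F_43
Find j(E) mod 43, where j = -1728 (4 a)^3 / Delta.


Delta = -16(4 a^3 + 27 b^2) mod 43 = 19
-1728 * (4 a)^3 = -1728 * (4*38)^3 mod 43 = 16
j = 16 * 19^(-1) mod 43 = 28

j = 28 (mod 43)


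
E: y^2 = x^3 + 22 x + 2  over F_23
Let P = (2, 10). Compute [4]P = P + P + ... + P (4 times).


k = 4 = 100_2 (binary, LSB first: 001)
Double-and-add from P = (2, 10):
  bit 0 = 0: acc unchanged = O
  bit 1 = 0: acc unchanged = O
  bit 2 = 1: acc = O + (1, 18) = (1, 18)

4P = (1, 18)


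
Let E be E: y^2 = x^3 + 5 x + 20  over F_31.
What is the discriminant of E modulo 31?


4 a^3 + 27 b^2 = 4*5^3 + 27*20^2 = 500 + 10800 = 11300
Delta = -16 * (11300) = -180800
Delta mod 31 = 23

Delta = 23 (mod 31)


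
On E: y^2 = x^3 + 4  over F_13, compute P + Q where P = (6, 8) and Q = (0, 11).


P != Q, so use the chord formula.
s = (y2 - y1) / (x2 - x1) = (3) / (7) mod 13 = 6
x3 = s^2 - x1 - x2 mod 13 = 6^2 - 6 - 0 = 4
y3 = s (x1 - x3) - y1 mod 13 = 6 * (6 - 4) - 8 = 4

P + Q = (4, 4)


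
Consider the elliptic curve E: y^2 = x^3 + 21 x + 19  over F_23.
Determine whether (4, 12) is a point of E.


Check whether y^2 = x^3 + 21 x + 19 (mod 23) for (x, y) = (4, 12).
LHS: y^2 = 12^2 mod 23 = 6
RHS: x^3 + 21 x + 19 = 4^3 + 21*4 + 19 mod 23 = 6
LHS = RHS

Yes, on the curve


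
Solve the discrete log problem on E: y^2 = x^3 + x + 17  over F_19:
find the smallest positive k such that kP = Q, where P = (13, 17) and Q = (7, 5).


Enumerate multiples of P until we hit Q = (7, 5):
  1P = (13, 17)
  2P = (10, 1)
  3P = (16, 5)
  4P = (6, 12)
  5P = (4, 3)
  6P = (7, 5)
Match found at i = 6.

k = 6


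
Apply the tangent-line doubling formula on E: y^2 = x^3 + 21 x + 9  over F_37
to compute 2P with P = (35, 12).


Doubling: s = (3 x1^2 + a) / (2 y1)
s = (3*35^2 + 21) / (2*12) mod 37 = 6
x3 = s^2 - 2 x1 mod 37 = 6^2 - 2*35 = 3
y3 = s (x1 - x3) - y1 mod 37 = 6 * (35 - 3) - 12 = 32

2P = (3, 32)


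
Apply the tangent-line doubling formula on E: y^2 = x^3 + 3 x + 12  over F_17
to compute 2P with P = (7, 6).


Doubling: s = (3 x1^2 + a) / (2 y1)
s = (3*7^2 + 3) / (2*6) mod 17 = 4
x3 = s^2 - 2 x1 mod 17 = 4^2 - 2*7 = 2
y3 = s (x1 - x3) - y1 mod 17 = 4 * (7 - 2) - 6 = 14

2P = (2, 14)


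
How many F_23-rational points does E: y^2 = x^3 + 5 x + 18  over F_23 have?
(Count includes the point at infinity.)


For each x in F_23, count y with y^2 = x^3 + 5 x + 18 mod 23:
  x = 0: RHS = 18, y in [8, 15]  -> 2 point(s)
  x = 1: RHS = 1, y in [1, 22]  -> 2 point(s)
  x = 2: RHS = 13, y in [6, 17]  -> 2 point(s)
  x = 8: RHS = 18, y in [8, 15]  -> 2 point(s)
  x = 11: RHS = 1, y in [1, 22]  -> 2 point(s)
  x = 12: RHS = 12, y in [9, 14]  -> 2 point(s)
  x = 13: RHS = 3, y in [7, 16]  -> 2 point(s)
  x = 14: RHS = 3, y in [7, 16]  -> 2 point(s)
  x = 15: RHS = 18, y in [8, 15]  -> 2 point(s)
  x = 16: RHS = 8, y in [10, 13]  -> 2 point(s)
  x = 17: RHS = 2, y in [5, 18]  -> 2 point(s)
  x = 18: RHS = 6, y in [11, 12]  -> 2 point(s)
  x = 19: RHS = 3, y in [7, 16]  -> 2 point(s)
  x = 21: RHS = 0, y in [0]  -> 1 point(s)
  x = 22: RHS = 12, y in [9, 14]  -> 2 point(s)
Affine points: 29. Add the point at infinity: total = 30.

#E(F_23) = 30


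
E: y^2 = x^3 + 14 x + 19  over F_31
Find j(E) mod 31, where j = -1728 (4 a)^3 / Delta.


Delta = -16(4 a^3 + 27 b^2) mod 31 = 8
-1728 * (4 a)^3 = -1728 * (4*14)^3 mod 31 = 8
j = 8 * 8^(-1) mod 31 = 1

j = 1 (mod 31)


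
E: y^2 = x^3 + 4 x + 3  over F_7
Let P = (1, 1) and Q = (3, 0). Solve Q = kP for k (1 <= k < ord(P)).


Enumerate multiples of P until we hit Q = (3, 0):
  1P = (1, 1)
  2P = (5, 6)
  3P = (3, 0)
Match found at i = 3.

k = 3


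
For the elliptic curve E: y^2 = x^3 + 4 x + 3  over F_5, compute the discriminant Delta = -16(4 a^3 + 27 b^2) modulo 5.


4 a^3 + 27 b^2 = 4*4^3 + 27*3^2 = 256 + 243 = 499
Delta = -16 * (499) = -7984
Delta mod 5 = 1

Delta = 1 (mod 5)


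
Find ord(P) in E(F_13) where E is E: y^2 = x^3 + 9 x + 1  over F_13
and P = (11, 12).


Compute successive multiples of P until we hit O:
  1P = (11, 12)
  2P = (7, 11)
  3P = (4, 6)
  4P = (12, 2)
  5P = (12, 11)
  6P = (4, 7)
  7P = (7, 2)
  8P = (11, 1)
  ... (continuing to 9P)
  9P = O

ord(P) = 9


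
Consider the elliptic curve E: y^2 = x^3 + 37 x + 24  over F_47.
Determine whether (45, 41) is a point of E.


Check whether y^2 = x^3 + 37 x + 24 (mod 47) for (x, y) = (45, 41).
LHS: y^2 = 41^2 mod 47 = 36
RHS: x^3 + 37 x + 24 = 45^3 + 37*45 + 24 mod 47 = 36
LHS = RHS

Yes, on the curve


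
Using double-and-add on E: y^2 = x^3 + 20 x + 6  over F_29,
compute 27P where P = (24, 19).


k = 27 = 11011_2 (binary, LSB first: 11011)
Double-and-add from P = (24, 19):
  bit 0 = 1: acc = O + (24, 19) = (24, 19)
  bit 1 = 1: acc = (24, 19) + (9, 4) = (26, 8)
  bit 2 = 0: acc unchanged = (26, 8)
  bit 3 = 1: acc = (26, 8) + (19, 16) = (22, 4)
  bit 4 = 1: acc = (22, 4) + (4, 18) = (19, 13)

27P = (19, 13)


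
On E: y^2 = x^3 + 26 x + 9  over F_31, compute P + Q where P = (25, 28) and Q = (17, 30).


P != Q, so use the chord formula.
s = (y2 - y1) / (x2 - x1) = (2) / (23) mod 31 = 23
x3 = s^2 - x1 - x2 mod 31 = 23^2 - 25 - 17 = 22
y3 = s (x1 - x3) - y1 mod 31 = 23 * (25 - 22) - 28 = 10

P + Q = (22, 10)


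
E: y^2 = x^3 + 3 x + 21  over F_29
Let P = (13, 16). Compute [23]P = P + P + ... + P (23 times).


k = 23 = 10111_2 (binary, LSB first: 11101)
Double-and-add from P = (13, 16):
  bit 0 = 1: acc = O + (13, 16) = (13, 16)
  bit 1 = 1: acc = (13, 16) + (19, 8) = (2, 8)
  bit 2 = 1: acc = (2, 8) + (21, 23) = (1, 5)
  bit 3 = 0: acc unchanged = (1, 5)
  bit 4 = 1: acc = (1, 5) + (14, 20) = (27, 23)

23P = (27, 23)


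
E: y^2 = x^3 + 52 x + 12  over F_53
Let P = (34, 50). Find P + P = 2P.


Doubling: s = (3 x1^2 + a) / (2 y1)
s = (3*34^2 + 52) / (2*50) mod 53 = 14
x3 = s^2 - 2 x1 mod 53 = 14^2 - 2*34 = 22
y3 = s (x1 - x3) - y1 mod 53 = 14 * (34 - 22) - 50 = 12

2P = (22, 12)


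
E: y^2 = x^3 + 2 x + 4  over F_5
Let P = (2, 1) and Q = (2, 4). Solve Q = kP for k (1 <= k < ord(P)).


Enumerate multiples of P until we hit Q = (2, 4):
  1P = (2, 1)
  2P = (0, 3)
  3P = (4, 1)
  4P = (4, 4)
  5P = (0, 2)
  6P = (2, 4)
Match found at i = 6.

k = 6


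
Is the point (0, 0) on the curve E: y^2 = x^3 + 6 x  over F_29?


Check whether y^2 = x^3 + 6 x + 0 (mod 29) for (x, y) = (0, 0).
LHS: y^2 = 0^2 mod 29 = 0
RHS: x^3 + 6 x + 0 = 0^3 + 6*0 + 0 mod 29 = 0
LHS = RHS

Yes, on the curve


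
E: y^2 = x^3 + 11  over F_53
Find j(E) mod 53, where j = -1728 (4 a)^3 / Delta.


Delta = -16(4 a^3 + 27 b^2) mod 53 = 39
-1728 * (4 a)^3 = -1728 * (4*0)^3 mod 53 = 0
j = 0 * 39^(-1) mod 53 = 0

j = 0 (mod 53)


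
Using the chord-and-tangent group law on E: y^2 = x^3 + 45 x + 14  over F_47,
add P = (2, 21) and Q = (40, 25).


P != Q, so use the chord formula.
s = (y2 - y1) / (x2 - x1) = (4) / (38) mod 47 = 10
x3 = s^2 - x1 - x2 mod 47 = 10^2 - 2 - 40 = 11
y3 = s (x1 - x3) - y1 mod 47 = 10 * (2 - 11) - 21 = 30

P + Q = (11, 30)


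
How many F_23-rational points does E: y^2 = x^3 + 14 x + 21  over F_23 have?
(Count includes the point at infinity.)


For each x in F_23, count y with y^2 = x^3 + 14 x + 21 mod 23:
  x = 1: RHS = 13, y in [6, 17]  -> 2 point(s)
  x = 4: RHS = 3, y in [7, 16]  -> 2 point(s)
  x = 5: RHS = 9, y in [3, 20]  -> 2 point(s)
  x = 7: RHS = 2, y in [5, 18]  -> 2 point(s)
  x = 8: RHS = 1, y in [1, 22]  -> 2 point(s)
  x = 9: RHS = 2, y in [5, 18]  -> 2 point(s)
  x = 12: RHS = 8, y in [10, 13]  -> 2 point(s)
  x = 13: RHS = 8, y in [10, 13]  -> 2 point(s)
  x = 15: RHS = 18, y in [8, 15]  -> 2 point(s)
  x = 19: RHS = 16, y in [4, 19]  -> 2 point(s)
  x = 21: RHS = 8, y in [10, 13]  -> 2 point(s)
  x = 22: RHS = 6, y in [11, 12]  -> 2 point(s)
Affine points: 24. Add the point at infinity: total = 25.

#E(F_23) = 25


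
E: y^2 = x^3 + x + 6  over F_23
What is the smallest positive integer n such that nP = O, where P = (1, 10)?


Compute successive multiples of P until we hit O:
  1P = (1, 10)
  2P = (10, 2)
  3P = (2, 19)
  4P = (9, 10)
  5P = (13, 13)
  6P = (22, 2)
  7P = (16, 22)
  8P = (14, 21)
  ... (continuing to 21P)
  21P = O

ord(P) = 21


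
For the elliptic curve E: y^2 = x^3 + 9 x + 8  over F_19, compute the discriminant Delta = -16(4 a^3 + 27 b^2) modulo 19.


4 a^3 + 27 b^2 = 4*9^3 + 27*8^2 = 2916 + 1728 = 4644
Delta = -16 * (4644) = -74304
Delta mod 19 = 5

Delta = 5 (mod 19)


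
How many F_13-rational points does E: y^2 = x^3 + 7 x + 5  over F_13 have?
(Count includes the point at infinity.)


For each x in F_13, count y with y^2 = x^3 + 7 x + 5 mod 13:
  x = 1: RHS = 0, y in [0]  -> 1 point(s)
  x = 2: RHS = 1, y in [1, 12]  -> 2 point(s)
  x = 3: RHS = 1, y in [1, 12]  -> 2 point(s)
  x = 5: RHS = 9, y in [3, 10]  -> 2 point(s)
  x = 6: RHS = 3, y in [4, 9]  -> 2 point(s)
  x = 8: RHS = 1, y in [1, 12]  -> 2 point(s)
  x = 9: RHS = 4, y in [2, 11]  -> 2 point(s)
  x = 10: RHS = 9, y in [3, 10]  -> 2 point(s)
  x = 11: RHS = 9, y in [3, 10]  -> 2 point(s)
  x = 12: RHS = 10, y in [6, 7]  -> 2 point(s)
Affine points: 19. Add the point at infinity: total = 20.

#E(F_13) = 20


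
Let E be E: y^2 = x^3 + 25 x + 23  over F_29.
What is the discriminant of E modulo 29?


4 a^3 + 27 b^2 = 4*25^3 + 27*23^2 = 62500 + 14283 = 76783
Delta = -16 * (76783) = -1228528
Delta mod 29 = 28

Delta = 28 (mod 29)


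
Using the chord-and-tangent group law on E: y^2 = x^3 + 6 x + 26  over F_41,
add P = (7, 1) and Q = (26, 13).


P != Q, so use the chord formula.
s = (y2 - y1) / (x2 - x1) = (12) / (19) mod 41 = 33
x3 = s^2 - x1 - x2 mod 41 = 33^2 - 7 - 26 = 31
y3 = s (x1 - x3) - y1 mod 41 = 33 * (7 - 31) - 1 = 27

P + Q = (31, 27)


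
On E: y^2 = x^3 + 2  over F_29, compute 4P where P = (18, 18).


k = 4 = 100_2 (binary, LSB first: 001)
Double-and-add from P = (18, 18):
  bit 0 = 0: acc unchanged = O
  bit 1 = 0: acc unchanged = O
  bit 2 = 1: acc = O + (28, 1) = (28, 1)

4P = (28, 1)


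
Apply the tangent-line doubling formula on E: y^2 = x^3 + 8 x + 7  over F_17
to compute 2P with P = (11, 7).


Doubling: s = (3 x1^2 + a) / (2 y1)
s = (3*11^2 + 8) / (2*7) mod 17 = 1
x3 = s^2 - 2 x1 mod 17 = 1^2 - 2*11 = 13
y3 = s (x1 - x3) - y1 mod 17 = 1 * (11 - 13) - 7 = 8

2P = (13, 8)


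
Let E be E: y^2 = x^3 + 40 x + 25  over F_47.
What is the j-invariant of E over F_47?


Delta = -16(4 a^3 + 27 b^2) mod 47 = 18
-1728 * (4 a)^3 = -1728 * (4*40)^3 mod 47 = 14
j = 14 * 18^(-1) mod 47 = 6

j = 6 (mod 47)


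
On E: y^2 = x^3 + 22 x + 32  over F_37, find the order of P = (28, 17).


Compute successive multiples of P until we hit O:
  1P = (28, 17)
  2P = (22, 8)
  3P = (17, 18)
  4P = (18, 9)
  5P = (2, 26)
  6P = (4, 6)
  7P = (9, 21)
  8P = (27, 12)
  ... (continuing to 42P)
  42P = O

ord(P) = 42


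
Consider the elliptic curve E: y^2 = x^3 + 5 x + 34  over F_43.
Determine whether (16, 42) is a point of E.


Check whether y^2 = x^3 + 5 x + 34 (mod 43) for (x, y) = (16, 42).
LHS: y^2 = 42^2 mod 43 = 1
RHS: x^3 + 5 x + 34 = 16^3 + 5*16 + 34 mod 43 = 39
LHS != RHS

No, not on the curve


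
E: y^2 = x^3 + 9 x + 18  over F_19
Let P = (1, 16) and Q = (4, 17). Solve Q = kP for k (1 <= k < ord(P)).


Enumerate multiples of P until we hit Q = (4, 17):
  1P = (1, 16)
  2P = (2, 5)
  3P = (4, 17)
Match found at i = 3.

k = 3


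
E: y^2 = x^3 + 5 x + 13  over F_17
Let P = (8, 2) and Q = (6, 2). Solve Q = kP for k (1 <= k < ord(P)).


Enumerate multiples of P until we hit Q = (6, 2):
  1P = (8, 2)
  2P = (3, 2)
  3P = (6, 15)
  4P = (7, 0)
  5P = (6, 2)
Match found at i = 5.

k = 5


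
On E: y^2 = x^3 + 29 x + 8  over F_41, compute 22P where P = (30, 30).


k = 22 = 10110_2 (binary, LSB first: 01101)
Double-and-add from P = (30, 30):
  bit 0 = 0: acc unchanged = O
  bit 1 = 1: acc = O + (2, 19) = (2, 19)
  bit 2 = 1: acc = (2, 19) + (37, 22) = (33, 17)
  bit 3 = 0: acc unchanged = (33, 17)
  bit 4 = 1: acc = (33, 17) + (34, 6) = (13, 9)

22P = (13, 9)


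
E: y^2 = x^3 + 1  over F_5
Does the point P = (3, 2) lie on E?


Check whether y^2 = x^3 + 0 x + 1 (mod 5) for (x, y) = (3, 2).
LHS: y^2 = 2^2 mod 5 = 4
RHS: x^3 + 0 x + 1 = 3^3 + 0*3 + 1 mod 5 = 3
LHS != RHS

No, not on the curve


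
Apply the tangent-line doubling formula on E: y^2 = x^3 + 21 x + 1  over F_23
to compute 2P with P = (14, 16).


Doubling: s = (3 x1^2 + a) / (2 y1)
s = (3*14^2 + 21) / (2*16) mod 23 = 14
x3 = s^2 - 2 x1 mod 23 = 14^2 - 2*14 = 7
y3 = s (x1 - x3) - y1 mod 23 = 14 * (14 - 7) - 16 = 13

2P = (7, 13)


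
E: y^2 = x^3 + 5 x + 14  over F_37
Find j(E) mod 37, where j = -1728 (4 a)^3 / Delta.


Delta = -16(4 a^3 + 27 b^2) mod 37 = 13
-1728 * (4 a)^3 = -1728 * (4*5)^3 mod 37 = 14
j = 14 * 13^(-1) mod 37 = 21

j = 21 (mod 37)


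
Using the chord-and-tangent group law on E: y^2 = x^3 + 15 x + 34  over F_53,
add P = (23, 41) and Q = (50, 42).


P != Q, so use the chord formula.
s = (y2 - y1) / (x2 - x1) = (1) / (27) mod 53 = 2
x3 = s^2 - x1 - x2 mod 53 = 2^2 - 23 - 50 = 37
y3 = s (x1 - x3) - y1 mod 53 = 2 * (23 - 37) - 41 = 37

P + Q = (37, 37)


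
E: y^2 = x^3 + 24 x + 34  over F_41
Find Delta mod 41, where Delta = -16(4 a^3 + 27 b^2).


4 a^3 + 27 b^2 = 4*24^3 + 27*34^2 = 55296 + 31212 = 86508
Delta = -16 * (86508) = -1384128
Delta mod 41 = 32

Delta = 32 (mod 41)


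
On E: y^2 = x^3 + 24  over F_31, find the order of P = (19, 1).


Compute successive multiples of P until we hit O:
  1P = (19, 1)
  2P = (25, 5)
  3P = (15, 12)
  4P = (22, 15)
  5P = (29, 4)
  6P = (2, 1)
  7P = (10, 30)
  8P = (12, 4)
  ... (continuing to 43P)
  43P = O

ord(P) = 43


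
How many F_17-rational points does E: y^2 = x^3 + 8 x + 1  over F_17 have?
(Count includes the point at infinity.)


For each x in F_17, count y with y^2 = x^3 + 8 x + 1 mod 17:
  x = 0: RHS = 1, y in [1, 16]  -> 2 point(s)
  x = 2: RHS = 8, y in [5, 12]  -> 2 point(s)
  x = 3: RHS = 1, y in [1, 16]  -> 2 point(s)
  x = 5: RHS = 13, y in [8, 9]  -> 2 point(s)
  x = 7: RHS = 9, y in [3, 14]  -> 2 point(s)
  x = 8: RHS = 16, y in [4, 13]  -> 2 point(s)
  x = 11: RHS = 9, y in [3, 14]  -> 2 point(s)
  x = 14: RHS = 1, y in [1, 16]  -> 2 point(s)
  x = 16: RHS = 9, y in [3, 14]  -> 2 point(s)
Affine points: 18. Add the point at infinity: total = 19.

#E(F_17) = 19


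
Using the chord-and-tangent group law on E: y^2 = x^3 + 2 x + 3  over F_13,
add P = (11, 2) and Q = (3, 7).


P != Q, so use the chord formula.
s = (y2 - y1) / (x2 - x1) = (5) / (5) mod 13 = 1
x3 = s^2 - x1 - x2 mod 13 = 1^2 - 11 - 3 = 0
y3 = s (x1 - x3) - y1 mod 13 = 1 * (11 - 0) - 2 = 9

P + Q = (0, 9)


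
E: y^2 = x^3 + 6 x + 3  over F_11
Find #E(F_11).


For each x in F_11, count y with y^2 = x^3 + 6 x + 3 mod 11:
  x = 0: RHS = 3, y in [5, 6]  -> 2 point(s)
  x = 2: RHS = 1, y in [1, 10]  -> 2 point(s)
  x = 3: RHS = 4, y in [2, 9]  -> 2 point(s)
  x = 4: RHS = 3, y in [5, 6]  -> 2 point(s)
  x = 5: RHS = 4, y in [2, 9]  -> 2 point(s)
  x = 7: RHS = 3, y in [5, 6]  -> 2 point(s)
  x = 9: RHS = 5, y in [4, 7]  -> 2 point(s)
Affine points: 14. Add the point at infinity: total = 15.

#E(F_11) = 15


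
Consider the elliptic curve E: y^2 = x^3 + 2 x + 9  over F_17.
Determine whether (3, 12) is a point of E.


Check whether y^2 = x^3 + 2 x + 9 (mod 17) for (x, y) = (3, 12).
LHS: y^2 = 12^2 mod 17 = 8
RHS: x^3 + 2 x + 9 = 3^3 + 2*3 + 9 mod 17 = 8
LHS = RHS

Yes, on the curve


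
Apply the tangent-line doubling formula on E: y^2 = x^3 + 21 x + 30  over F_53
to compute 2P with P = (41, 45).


Doubling: s = (3 x1^2 + a) / (2 y1)
s = (3*41^2 + 21) / (2*45) mod 53 = 28
x3 = s^2 - 2 x1 mod 53 = 28^2 - 2*41 = 13
y3 = s (x1 - x3) - y1 mod 53 = 28 * (41 - 13) - 45 = 50

2P = (13, 50)


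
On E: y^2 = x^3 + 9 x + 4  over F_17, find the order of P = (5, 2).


Compute successive multiples of P until we hit O:
  1P = (5, 2)
  2P = (6, 11)
  3P = (2, 8)
  4P = (14, 16)
  5P = (0, 2)
  6P = (12, 15)
  7P = (9, 10)
  8P = (7, 11)
  ... (continuing to 19P)
  19P = O

ord(P) = 19


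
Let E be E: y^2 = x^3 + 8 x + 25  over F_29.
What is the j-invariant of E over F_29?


Delta = -16(4 a^3 + 27 b^2) mod 29 = 21
-1728 * (4 a)^3 = -1728 * (4*8)^3 mod 29 = 5
j = 5 * 21^(-1) mod 29 = 3

j = 3 (mod 29)


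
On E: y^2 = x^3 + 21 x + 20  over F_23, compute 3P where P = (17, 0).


k = 3 = 11_2 (binary, LSB first: 11)
Double-and-add from P = (17, 0):
  bit 0 = 1: acc = O + (17, 0) = (17, 0)
  bit 1 = 1: acc = (17, 0) + O = (17, 0)

3P = (17, 0)


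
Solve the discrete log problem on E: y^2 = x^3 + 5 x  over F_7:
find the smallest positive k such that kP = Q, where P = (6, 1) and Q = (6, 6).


Enumerate multiples of P until we hit Q = (6, 6):
  1P = (6, 1)
  2P = (4, 0)
  3P = (6, 6)
Match found at i = 3.

k = 3


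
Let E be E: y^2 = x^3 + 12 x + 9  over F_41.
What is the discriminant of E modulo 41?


4 a^3 + 27 b^2 = 4*12^3 + 27*9^2 = 6912 + 2187 = 9099
Delta = -16 * (9099) = -145584
Delta mod 41 = 7

Delta = 7 (mod 41)


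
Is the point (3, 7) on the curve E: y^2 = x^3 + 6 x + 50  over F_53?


Check whether y^2 = x^3 + 6 x + 50 (mod 53) for (x, y) = (3, 7).
LHS: y^2 = 7^2 mod 53 = 49
RHS: x^3 + 6 x + 50 = 3^3 + 6*3 + 50 mod 53 = 42
LHS != RHS

No, not on the curve


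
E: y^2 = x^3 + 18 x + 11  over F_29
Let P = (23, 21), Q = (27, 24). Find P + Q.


P != Q, so use the chord formula.
s = (y2 - y1) / (x2 - x1) = (3) / (4) mod 29 = 8
x3 = s^2 - x1 - x2 mod 29 = 8^2 - 23 - 27 = 14
y3 = s (x1 - x3) - y1 mod 29 = 8 * (23 - 14) - 21 = 22

P + Q = (14, 22)


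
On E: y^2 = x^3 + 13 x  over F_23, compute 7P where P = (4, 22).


k = 7 = 111_2 (binary, LSB first: 111)
Double-and-add from P = (4, 22):
  bit 0 = 1: acc = O + (4, 22) = (4, 22)
  bit 1 = 1: acc = (4, 22) + (8, 8) = (6, 8)
  bit 2 = 1: acc = (6, 8) + (16, 16) = (9, 8)

7P = (9, 8)


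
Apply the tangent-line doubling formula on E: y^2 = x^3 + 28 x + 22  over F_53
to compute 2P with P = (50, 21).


Doubling: s = (3 x1^2 + a) / (2 y1)
s = (3*50^2 + 28) / (2*21) mod 53 = 48
x3 = s^2 - 2 x1 mod 53 = 48^2 - 2*50 = 31
y3 = s (x1 - x3) - y1 mod 53 = 48 * (50 - 31) - 21 = 43

2P = (31, 43)


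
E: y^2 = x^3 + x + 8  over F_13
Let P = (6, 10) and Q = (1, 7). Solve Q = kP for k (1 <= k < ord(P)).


Enumerate multiples of P until we hit Q = (1, 7):
  1P = (6, 10)
  2P = (10, 2)
  3P = (1, 6)
  4P = (3, 8)
  5P = (3, 5)
  6P = (1, 7)
Match found at i = 6.

k = 6


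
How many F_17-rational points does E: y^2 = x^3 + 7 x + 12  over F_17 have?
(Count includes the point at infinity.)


For each x in F_17, count y with y^2 = x^3 + 7 x + 12 mod 17:
  x = 2: RHS = 0, y in [0]  -> 1 point(s)
  x = 3: RHS = 9, y in [3, 14]  -> 2 point(s)
  x = 4: RHS = 2, y in [6, 11]  -> 2 point(s)
  x = 5: RHS = 2, y in [6, 11]  -> 2 point(s)
  x = 6: RHS = 15, y in [7, 10]  -> 2 point(s)
  x = 7: RHS = 13, y in [8, 9]  -> 2 point(s)
  x = 8: RHS = 2, y in [6, 11]  -> 2 point(s)
  x = 11: RHS = 9, y in [3, 14]  -> 2 point(s)
  x = 14: RHS = 15, y in [7, 10]  -> 2 point(s)
  x = 16: RHS = 4, y in [2, 15]  -> 2 point(s)
Affine points: 19. Add the point at infinity: total = 20.

#E(F_17) = 20


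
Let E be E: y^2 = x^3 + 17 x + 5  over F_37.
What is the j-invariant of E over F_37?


Delta = -16(4 a^3 + 27 b^2) mod 37 = 35
-1728 * (4 a)^3 = -1728 * (4*17)^3 mod 37 = 29
j = 29 * 35^(-1) mod 37 = 4

j = 4 (mod 37)


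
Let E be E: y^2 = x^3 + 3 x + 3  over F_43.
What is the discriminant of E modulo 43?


4 a^3 + 27 b^2 = 4*3^3 + 27*3^2 = 108 + 243 = 351
Delta = -16 * (351) = -5616
Delta mod 43 = 17

Delta = 17 (mod 43)


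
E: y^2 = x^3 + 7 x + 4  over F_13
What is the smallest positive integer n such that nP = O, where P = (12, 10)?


Compute successive multiples of P until we hit O:
  1P = (12, 10)
  2P = (12, 3)
  3P = O

ord(P) = 3


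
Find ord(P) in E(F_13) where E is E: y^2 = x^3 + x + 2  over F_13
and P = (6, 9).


Compute successive multiples of P until we hit O:
  1P = (6, 9)
  2P = (2, 8)
  3P = (1, 2)
  4P = (9, 5)
  5P = (7, 1)
  6P = (12, 0)
  7P = (7, 12)
  8P = (9, 8)
  ... (continuing to 12P)
  12P = O

ord(P) = 12


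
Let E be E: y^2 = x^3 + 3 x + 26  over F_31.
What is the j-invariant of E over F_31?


Delta = -16(4 a^3 + 27 b^2) mod 31 = 27
-1728 * (4 a)^3 = -1728 * (4*3)^3 mod 31 = 29
j = 29 * 27^(-1) mod 31 = 16

j = 16 (mod 31)


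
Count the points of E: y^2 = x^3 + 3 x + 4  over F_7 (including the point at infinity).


For each x in F_7, count y with y^2 = x^3 + 3 x + 4 mod 7:
  x = 0: RHS = 4, y in [2, 5]  -> 2 point(s)
  x = 1: RHS = 1, y in [1, 6]  -> 2 point(s)
  x = 2: RHS = 4, y in [2, 5]  -> 2 point(s)
  x = 5: RHS = 4, y in [2, 5]  -> 2 point(s)
  x = 6: RHS = 0, y in [0]  -> 1 point(s)
Affine points: 9. Add the point at infinity: total = 10.

#E(F_7) = 10


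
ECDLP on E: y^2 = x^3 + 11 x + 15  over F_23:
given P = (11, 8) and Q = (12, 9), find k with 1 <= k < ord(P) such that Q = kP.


Enumerate multiples of P until we hit Q = (12, 9):
  1P = (11, 8)
  2P = (13, 20)
  3P = (12, 9)
Match found at i = 3.

k = 3


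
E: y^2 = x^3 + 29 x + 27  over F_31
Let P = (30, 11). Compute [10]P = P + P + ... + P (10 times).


k = 10 = 1010_2 (binary, LSB first: 0101)
Double-and-add from P = (30, 11):
  bit 0 = 0: acc unchanged = O
  bit 1 = 1: acc = O + (20, 12) = (20, 12)
  bit 2 = 0: acc unchanged = (20, 12)
  bit 3 = 1: acc = (20, 12) + (9, 5) = (27, 23)

10P = (27, 23)


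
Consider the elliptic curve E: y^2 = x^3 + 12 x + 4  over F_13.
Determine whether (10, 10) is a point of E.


Check whether y^2 = x^3 + 12 x + 4 (mod 13) for (x, y) = (10, 10).
LHS: y^2 = 10^2 mod 13 = 9
RHS: x^3 + 12 x + 4 = 10^3 + 12*10 + 4 mod 13 = 6
LHS != RHS

No, not on the curve


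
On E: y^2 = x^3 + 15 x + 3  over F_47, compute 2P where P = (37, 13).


Doubling: s = (3 x1^2 + a) / (2 y1)
s = (3*37^2 + 15) / (2*13) mod 47 = 32
x3 = s^2 - 2 x1 mod 47 = 32^2 - 2*37 = 10
y3 = s (x1 - x3) - y1 mod 47 = 32 * (37 - 10) - 13 = 5

2P = (10, 5)


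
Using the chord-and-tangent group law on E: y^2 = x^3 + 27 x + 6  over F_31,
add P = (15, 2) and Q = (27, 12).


P != Q, so use the chord formula.
s = (y2 - y1) / (x2 - x1) = (10) / (12) mod 31 = 6
x3 = s^2 - x1 - x2 mod 31 = 6^2 - 15 - 27 = 25
y3 = s (x1 - x3) - y1 mod 31 = 6 * (15 - 25) - 2 = 0

P + Q = (25, 0)


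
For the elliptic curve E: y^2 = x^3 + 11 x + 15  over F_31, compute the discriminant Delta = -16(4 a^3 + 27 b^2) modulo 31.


4 a^3 + 27 b^2 = 4*11^3 + 27*15^2 = 5324 + 6075 = 11399
Delta = -16 * (11399) = -182384
Delta mod 31 = 20

Delta = 20 (mod 31)


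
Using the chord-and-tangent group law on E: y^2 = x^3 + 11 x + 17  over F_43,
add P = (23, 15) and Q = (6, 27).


P != Q, so use the chord formula.
s = (y2 - y1) / (x2 - x1) = (12) / (26) mod 43 = 17
x3 = s^2 - x1 - x2 mod 43 = 17^2 - 23 - 6 = 2
y3 = s (x1 - x3) - y1 mod 43 = 17 * (23 - 2) - 15 = 41

P + Q = (2, 41)


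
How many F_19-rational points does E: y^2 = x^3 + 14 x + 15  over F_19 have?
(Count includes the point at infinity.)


For each x in F_19, count y with y^2 = x^3 + 14 x + 15 mod 19:
  x = 1: RHS = 11, y in [7, 12]  -> 2 point(s)
  x = 5: RHS = 1, y in [1, 18]  -> 2 point(s)
  x = 6: RHS = 11, y in [7, 12]  -> 2 point(s)
  x = 7: RHS = 0, y in [0]  -> 1 point(s)
  x = 12: RHS = 11, y in [7, 12]  -> 2 point(s)
  x = 13: RHS = 0, y in [0]  -> 1 point(s)
  x = 15: RHS = 9, y in [3, 16]  -> 2 point(s)
  x = 17: RHS = 17, y in [6, 13]  -> 2 point(s)
  x = 18: RHS = 0, y in [0]  -> 1 point(s)
Affine points: 15. Add the point at infinity: total = 16.

#E(F_19) = 16


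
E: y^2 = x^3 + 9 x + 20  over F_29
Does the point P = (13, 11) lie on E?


Check whether y^2 = x^3 + 9 x + 20 (mod 29) for (x, y) = (13, 11).
LHS: y^2 = 11^2 mod 29 = 5
RHS: x^3 + 9 x + 20 = 13^3 + 9*13 + 20 mod 29 = 14
LHS != RHS

No, not on the curve


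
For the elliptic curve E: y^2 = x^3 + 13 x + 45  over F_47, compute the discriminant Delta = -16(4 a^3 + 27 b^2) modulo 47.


4 a^3 + 27 b^2 = 4*13^3 + 27*45^2 = 8788 + 54675 = 63463
Delta = -16 * (63463) = -1015408
Delta mod 47 = 27

Delta = 27 (mod 47)


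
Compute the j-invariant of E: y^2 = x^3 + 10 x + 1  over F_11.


Delta = -16(4 a^3 + 27 b^2) mod 11 = 6
-1728 * (4 a)^3 = -1728 * (4*10)^3 mod 11 = 9
j = 9 * 6^(-1) mod 11 = 7

j = 7 (mod 11)


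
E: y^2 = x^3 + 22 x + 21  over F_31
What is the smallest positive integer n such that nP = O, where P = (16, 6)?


Compute successive multiples of P until we hit O:
  1P = (16, 6)
  2P = (18, 7)
  3P = (5, 15)
  4P = (14, 29)
  5P = (17, 21)
  6P = (6, 20)
  7P = (6, 11)
  8P = (17, 10)
  ... (continuing to 13P)
  13P = O

ord(P) = 13


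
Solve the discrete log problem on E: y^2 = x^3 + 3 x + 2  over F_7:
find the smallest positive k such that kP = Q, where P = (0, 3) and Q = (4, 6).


Enumerate multiples of P until we hit Q = (4, 6):
  1P = (0, 3)
  2P = (2, 3)
  3P = (5, 4)
  4P = (4, 6)
Match found at i = 4.

k = 4


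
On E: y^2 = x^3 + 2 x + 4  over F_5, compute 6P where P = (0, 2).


k = 6 = 110_2 (binary, LSB first: 011)
Double-and-add from P = (0, 2):
  bit 0 = 0: acc unchanged = O
  bit 1 = 1: acc = O + (4, 1) = (4, 1)
  bit 2 = 1: acc = (4, 1) + (2, 4) = (0, 3)

6P = (0, 3)


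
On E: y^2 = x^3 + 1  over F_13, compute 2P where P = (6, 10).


Doubling: s = (3 x1^2 + a) / (2 y1)
s = (3*6^2 + 0) / (2*10) mod 13 = 8
x3 = s^2 - 2 x1 mod 13 = 8^2 - 2*6 = 0
y3 = s (x1 - x3) - y1 mod 13 = 8 * (6 - 0) - 10 = 12

2P = (0, 12)


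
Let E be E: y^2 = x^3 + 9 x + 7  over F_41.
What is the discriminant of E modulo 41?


4 a^3 + 27 b^2 = 4*9^3 + 27*7^2 = 2916 + 1323 = 4239
Delta = -16 * (4239) = -67824
Delta mod 41 = 31

Delta = 31 (mod 41)


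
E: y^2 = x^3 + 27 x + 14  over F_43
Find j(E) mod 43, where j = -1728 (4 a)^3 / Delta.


Delta = -16(4 a^3 + 27 b^2) mod 43 = 11
-1728 * (4 a)^3 = -1728 * (4*27)^3 mod 43 = 42
j = 42 * 11^(-1) mod 43 = 39

j = 39 (mod 43)


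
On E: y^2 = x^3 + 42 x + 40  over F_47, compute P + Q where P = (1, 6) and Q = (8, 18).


P != Q, so use the chord formula.
s = (y2 - y1) / (x2 - x1) = (12) / (7) mod 47 = 42
x3 = s^2 - x1 - x2 mod 47 = 42^2 - 1 - 8 = 16
y3 = s (x1 - x3) - y1 mod 47 = 42 * (1 - 16) - 6 = 22

P + Q = (16, 22)


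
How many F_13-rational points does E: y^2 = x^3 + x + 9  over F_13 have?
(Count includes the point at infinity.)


For each x in F_13, count y with y^2 = x^3 + 1 x + 9 mod 13:
  x = 0: RHS = 9, y in [3, 10]  -> 2 point(s)
  x = 3: RHS = 0, y in [0]  -> 1 point(s)
  x = 4: RHS = 12, y in [5, 8]  -> 2 point(s)
  x = 5: RHS = 9, y in [3, 10]  -> 2 point(s)
  x = 6: RHS = 10, y in [6, 7]  -> 2 point(s)
  x = 8: RHS = 9, y in [3, 10]  -> 2 point(s)
  x = 11: RHS = 12, y in [5, 8]  -> 2 point(s)
Affine points: 13. Add the point at infinity: total = 14.

#E(F_13) = 14


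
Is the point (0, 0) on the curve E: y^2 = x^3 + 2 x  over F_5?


Check whether y^2 = x^3 + 2 x + 0 (mod 5) for (x, y) = (0, 0).
LHS: y^2 = 0^2 mod 5 = 0
RHS: x^3 + 2 x + 0 = 0^3 + 2*0 + 0 mod 5 = 0
LHS = RHS

Yes, on the curve


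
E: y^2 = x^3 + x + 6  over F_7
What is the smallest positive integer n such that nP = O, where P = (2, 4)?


Compute successive multiples of P until we hit O:
  1P = (2, 4)
  2P = (4, 5)
  3P = (3, 6)
  4P = (6, 2)
  5P = (1, 6)
  6P = (1, 1)
  7P = (6, 5)
  8P = (3, 1)
  ... (continuing to 11P)
  11P = O

ord(P) = 11


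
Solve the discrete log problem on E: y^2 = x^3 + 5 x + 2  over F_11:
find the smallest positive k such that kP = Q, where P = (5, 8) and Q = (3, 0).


Enumerate multiples of P until we hit Q = (3, 0):
  1P = (5, 8)
  2P = (4, 8)
  3P = (2, 3)
  4P = (8, 9)
  5P = (3, 0)
Match found at i = 5.

k = 5


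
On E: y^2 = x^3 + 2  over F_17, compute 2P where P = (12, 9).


Doubling: s = (3 x1^2 + a) / (2 y1)
s = (3*12^2 + 0) / (2*9) mod 17 = 7
x3 = s^2 - 2 x1 mod 17 = 7^2 - 2*12 = 8
y3 = s (x1 - x3) - y1 mod 17 = 7 * (12 - 8) - 9 = 2

2P = (8, 2)


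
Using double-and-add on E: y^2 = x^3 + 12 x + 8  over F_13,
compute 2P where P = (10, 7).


k = 2 = 10_2 (binary, LSB first: 01)
Double-and-add from P = (10, 7):
  bit 0 = 0: acc unchanged = O
  bit 1 = 1: acc = O + (6, 6) = (6, 6)

2P = (6, 6)


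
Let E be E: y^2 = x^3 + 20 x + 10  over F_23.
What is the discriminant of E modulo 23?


4 a^3 + 27 b^2 = 4*20^3 + 27*10^2 = 32000 + 2700 = 34700
Delta = -16 * (34700) = -555200
Delta mod 23 = 20

Delta = 20 (mod 23)


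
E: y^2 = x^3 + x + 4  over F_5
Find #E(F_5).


For each x in F_5, count y with y^2 = x^3 + 1 x + 4 mod 5:
  x = 0: RHS = 4, y in [2, 3]  -> 2 point(s)
  x = 1: RHS = 1, y in [1, 4]  -> 2 point(s)
  x = 2: RHS = 4, y in [2, 3]  -> 2 point(s)
  x = 3: RHS = 4, y in [2, 3]  -> 2 point(s)
Affine points: 8. Add the point at infinity: total = 9.

#E(F_5) = 9


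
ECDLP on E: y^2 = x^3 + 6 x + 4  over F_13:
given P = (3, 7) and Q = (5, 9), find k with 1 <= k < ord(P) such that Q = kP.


Enumerate multiples of P until we hit Q = (5, 9):
  1P = (3, 7)
  2P = (4, 12)
  3P = (5, 9)
Match found at i = 3.

k = 3


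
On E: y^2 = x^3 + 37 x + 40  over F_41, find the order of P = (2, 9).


Compute successive multiples of P until we hit O:
  1P = (2, 9)
  2P = (21, 19)
  3P = (26, 28)
  4P = (9, 35)
  5P = (12, 30)
  6P = (31, 8)
  7P = (10, 4)
  8P = (39, 9)
  ... (continuing to 32P)
  32P = O

ord(P) = 32


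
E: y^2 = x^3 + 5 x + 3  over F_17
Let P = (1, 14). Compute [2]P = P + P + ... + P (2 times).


k = 2 = 10_2 (binary, LSB first: 01)
Double-and-add from P = (1, 14):
  bit 0 = 0: acc unchanged = O
  bit 1 = 1: acc = O + (13, 2) = (13, 2)

2P = (13, 2)


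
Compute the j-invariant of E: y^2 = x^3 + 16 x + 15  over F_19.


Delta = -16(4 a^3 + 27 b^2) mod 19 = 3
-1728 * (4 a)^3 = -1728 * (4*16)^3 mod 19 = 1
j = 1 * 3^(-1) mod 19 = 13

j = 13 (mod 19)


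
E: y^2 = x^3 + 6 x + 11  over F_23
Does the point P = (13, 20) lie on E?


Check whether y^2 = x^3 + 6 x + 11 (mod 23) for (x, y) = (13, 20).
LHS: y^2 = 20^2 mod 23 = 9
RHS: x^3 + 6 x + 11 = 13^3 + 6*13 + 11 mod 23 = 9
LHS = RHS

Yes, on the curve


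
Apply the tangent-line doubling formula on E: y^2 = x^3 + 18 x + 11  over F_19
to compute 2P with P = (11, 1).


Doubling: s = (3 x1^2 + a) / (2 y1)
s = (3*11^2 + 18) / (2*1) mod 19 = 10
x3 = s^2 - 2 x1 mod 19 = 10^2 - 2*11 = 2
y3 = s (x1 - x3) - y1 mod 19 = 10 * (11 - 2) - 1 = 13

2P = (2, 13)


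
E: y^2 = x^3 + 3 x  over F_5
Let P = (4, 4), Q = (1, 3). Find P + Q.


P != Q, so use the chord formula.
s = (y2 - y1) / (x2 - x1) = (4) / (2) mod 5 = 2
x3 = s^2 - x1 - x2 mod 5 = 2^2 - 4 - 1 = 4
y3 = s (x1 - x3) - y1 mod 5 = 2 * (4 - 4) - 4 = 1

P + Q = (4, 1)


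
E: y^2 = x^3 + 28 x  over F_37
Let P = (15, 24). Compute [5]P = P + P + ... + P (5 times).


k = 5 = 101_2 (binary, LSB first: 101)
Double-and-add from P = (15, 24):
  bit 0 = 1: acc = O + (15, 24) = (15, 24)
  bit 1 = 0: acc unchanged = (15, 24)
  bit 2 = 1: acc = (15, 24) + (33, 34) = (19, 19)

5P = (19, 19)
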